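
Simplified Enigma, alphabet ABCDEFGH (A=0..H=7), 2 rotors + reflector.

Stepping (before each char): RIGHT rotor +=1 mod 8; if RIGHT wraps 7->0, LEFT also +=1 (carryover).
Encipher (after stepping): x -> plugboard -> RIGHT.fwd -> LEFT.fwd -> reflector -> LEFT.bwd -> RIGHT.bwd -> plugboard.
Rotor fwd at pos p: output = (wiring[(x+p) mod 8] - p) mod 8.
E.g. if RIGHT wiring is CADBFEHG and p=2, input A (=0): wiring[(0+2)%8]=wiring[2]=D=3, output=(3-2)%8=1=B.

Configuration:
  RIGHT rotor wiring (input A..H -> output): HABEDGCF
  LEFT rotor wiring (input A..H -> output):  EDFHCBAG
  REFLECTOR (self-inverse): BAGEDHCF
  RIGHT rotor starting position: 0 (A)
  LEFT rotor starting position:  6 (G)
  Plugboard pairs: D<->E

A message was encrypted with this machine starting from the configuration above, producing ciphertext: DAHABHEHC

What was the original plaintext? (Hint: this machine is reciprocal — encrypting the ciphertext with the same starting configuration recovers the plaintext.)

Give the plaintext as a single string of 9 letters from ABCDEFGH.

Char 1 ('D'): step: R->1, L=6; D->plug->E->R->F->L->B->refl->A->L'->B->R'->F->plug->F
Char 2 ('A'): step: R->2, L=6; A->plug->A->R->H->L->D->refl->E->L'->G->R'->H->plug->H
Char 3 ('H'): step: R->3, L=6; H->plug->H->R->G->L->E->refl->D->L'->H->R'->D->plug->E
Char 4 ('A'): step: R->4, L=6; A->plug->A->R->H->L->D->refl->E->L'->G->R'->C->plug->C
Char 5 ('B'): step: R->5, L=6; B->plug->B->R->F->L->B->refl->A->L'->B->R'->A->plug->A
Char 6 ('H'): step: R->6, L=6; H->plug->H->R->A->L->C->refl->G->L'->C->R'->D->plug->E
Char 7 ('E'): step: R->7, L=6; E->plug->D->R->C->L->G->refl->C->L'->A->R'->B->plug->B
Char 8 ('H'): step: R->0, L->7 (L advanced); H->plug->H->R->F->L->D->refl->E->L'->C->R'->G->plug->G
Char 9 ('C'): step: R->1, L=7; C->plug->C->R->D->L->G->refl->C->L'->G->R'->H->plug->H

Answer: FHECAEBGH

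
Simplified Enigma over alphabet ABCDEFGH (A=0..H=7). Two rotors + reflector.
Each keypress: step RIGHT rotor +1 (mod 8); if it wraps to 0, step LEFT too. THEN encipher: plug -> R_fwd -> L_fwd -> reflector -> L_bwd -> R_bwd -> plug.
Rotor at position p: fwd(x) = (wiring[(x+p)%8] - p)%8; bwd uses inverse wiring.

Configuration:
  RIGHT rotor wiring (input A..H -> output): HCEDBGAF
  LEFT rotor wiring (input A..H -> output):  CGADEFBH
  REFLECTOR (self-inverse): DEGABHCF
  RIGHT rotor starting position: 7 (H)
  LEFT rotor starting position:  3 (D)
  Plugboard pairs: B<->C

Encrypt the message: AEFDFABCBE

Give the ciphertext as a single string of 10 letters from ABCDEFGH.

Answer: CGHFDGEBED

Derivation:
Char 1 ('A'): step: R->0, L->4 (L advanced); A->plug->A->R->H->L->H->refl->F->L'->C->R'->B->plug->C
Char 2 ('E'): step: R->1, L=4; E->plug->E->R->F->L->C->refl->G->L'->E->R'->G->plug->G
Char 3 ('F'): step: R->2, L=4; F->plug->F->R->D->L->D->refl->A->L'->A->R'->H->plug->H
Char 4 ('D'): step: R->3, L=4; D->plug->D->R->F->L->C->refl->G->L'->E->R'->F->plug->F
Char 5 ('F'): step: R->4, L=4; F->plug->F->R->G->L->E->refl->B->L'->B->R'->D->plug->D
Char 6 ('A'): step: R->5, L=4; A->plug->A->R->B->L->B->refl->E->L'->G->R'->G->plug->G
Char 7 ('B'): step: R->6, L=4; B->plug->C->R->B->L->B->refl->E->L'->G->R'->E->plug->E
Char 8 ('C'): step: R->7, L=4; C->plug->B->R->A->L->A->refl->D->L'->D->R'->C->plug->B
Char 9 ('B'): step: R->0, L->5 (L advanced); B->plug->C->R->E->L->B->refl->E->L'->B->R'->E->plug->E
Char 10 ('E'): step: R->1, L=5; E->plug->E->R->F->L->D->refl->A->L'->A->R'->D->plug->D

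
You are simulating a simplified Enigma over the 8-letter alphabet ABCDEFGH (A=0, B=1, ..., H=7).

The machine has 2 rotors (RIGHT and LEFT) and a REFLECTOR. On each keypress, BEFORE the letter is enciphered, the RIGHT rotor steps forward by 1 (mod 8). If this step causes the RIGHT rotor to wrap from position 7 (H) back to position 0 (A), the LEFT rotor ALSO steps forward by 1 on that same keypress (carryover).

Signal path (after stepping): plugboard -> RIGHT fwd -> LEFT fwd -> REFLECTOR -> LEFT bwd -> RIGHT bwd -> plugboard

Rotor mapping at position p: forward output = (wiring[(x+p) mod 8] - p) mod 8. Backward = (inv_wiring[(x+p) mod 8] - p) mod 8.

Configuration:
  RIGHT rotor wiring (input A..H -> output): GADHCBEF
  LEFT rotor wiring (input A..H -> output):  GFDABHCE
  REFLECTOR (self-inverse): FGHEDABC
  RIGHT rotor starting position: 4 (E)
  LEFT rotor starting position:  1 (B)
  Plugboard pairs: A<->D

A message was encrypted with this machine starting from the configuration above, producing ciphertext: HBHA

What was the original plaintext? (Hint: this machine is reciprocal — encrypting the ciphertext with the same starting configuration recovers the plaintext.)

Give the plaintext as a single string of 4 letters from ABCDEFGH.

Char 1 ('H'): step: R->5, L=1; H->plug->H->R->F->L->B->refl->G->L'->E->R'->A->plug->D
Char 2 ('B'): step: R->6, L=1; B->plug->B->R->H->L->F->refl->A->L'->D->R'->H->plug->H
Char 3 ('H'): step: R->7, L=1; H->plug->H->R->F->L->B->refl->G->L'->E->R'->D->plug->A
Char 4 ('A'): step: R->0, L->2 (L advanced); A->plug->D->R->H->L->D->refl->E->L'->G->R'->A->plug->D

Answer: DHAD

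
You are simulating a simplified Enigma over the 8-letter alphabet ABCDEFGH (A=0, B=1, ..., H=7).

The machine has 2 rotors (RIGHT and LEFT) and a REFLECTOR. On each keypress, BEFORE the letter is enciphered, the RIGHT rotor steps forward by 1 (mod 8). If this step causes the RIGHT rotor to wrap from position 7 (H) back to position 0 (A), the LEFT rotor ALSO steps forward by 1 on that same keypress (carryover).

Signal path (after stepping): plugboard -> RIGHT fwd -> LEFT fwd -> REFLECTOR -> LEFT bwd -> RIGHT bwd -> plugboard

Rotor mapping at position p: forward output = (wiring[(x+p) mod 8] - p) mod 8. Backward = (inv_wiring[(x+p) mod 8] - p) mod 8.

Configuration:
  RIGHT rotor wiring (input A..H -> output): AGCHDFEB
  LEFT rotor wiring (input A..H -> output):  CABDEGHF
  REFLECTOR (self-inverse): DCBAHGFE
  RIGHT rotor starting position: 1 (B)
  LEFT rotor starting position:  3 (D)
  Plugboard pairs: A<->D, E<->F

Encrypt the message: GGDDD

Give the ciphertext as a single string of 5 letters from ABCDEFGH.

Char 1 ('G'): step: R->2, L=3; G->plug->G->R->G->L->F->refl->G->L'->H->R'->F->plug->E
Char 2 ('G'): step: R->3, L=3; G->plug->G->R->D->L->E->refl->H->L'->F->R'->F->plug->E
Char 3 ('D'): step: R->4, L=3; D->plug->A->R->H->L->G->refl->F->L'->G->R'->G->plug->G
Char 4 ('D'): step: R->5, L=3; D->plug->A->R->A->L->A->refl->D->L'->C->R'->G->plug->G
Char 5 ('D'): step: R->6, L=3; D->plug->A->R->G->L->F->refl->G->L'->H->R'->H->plug->H

Answer: EEGGH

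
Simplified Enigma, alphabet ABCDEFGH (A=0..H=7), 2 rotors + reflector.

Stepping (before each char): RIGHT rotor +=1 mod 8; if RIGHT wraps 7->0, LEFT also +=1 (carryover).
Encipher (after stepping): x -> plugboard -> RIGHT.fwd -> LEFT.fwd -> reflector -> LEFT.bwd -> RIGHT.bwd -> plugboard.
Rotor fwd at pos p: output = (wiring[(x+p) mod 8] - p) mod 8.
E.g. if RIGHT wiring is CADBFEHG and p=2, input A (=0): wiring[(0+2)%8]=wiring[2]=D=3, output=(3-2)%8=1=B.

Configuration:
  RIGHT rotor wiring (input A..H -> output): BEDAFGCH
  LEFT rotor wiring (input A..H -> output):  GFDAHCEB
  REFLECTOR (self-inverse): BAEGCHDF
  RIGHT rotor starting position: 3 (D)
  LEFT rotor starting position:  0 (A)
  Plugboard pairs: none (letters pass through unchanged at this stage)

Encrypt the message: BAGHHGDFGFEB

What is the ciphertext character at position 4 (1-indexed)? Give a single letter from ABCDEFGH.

Char 1 ('B'): step: R->4, L=0; B->plug->B->R->C->L->D->refl->G->L'->A->R'->F->plug->F
Char 2 ('A'): step: R->5, L=0; A->plug->A->R->B->L->F->refl->H->L'->E->R'->D->plug->D
Char 3 ('G'): step: R->6, L=0; G->plug->G->R->H->L->B->refl->A->L'->D->R'->C->plug->C
Char 4 ('H'): step: R->7, L=0; H->plug->H->R->D->L->A->refl->B->L'->H->R'->G->plug->G

G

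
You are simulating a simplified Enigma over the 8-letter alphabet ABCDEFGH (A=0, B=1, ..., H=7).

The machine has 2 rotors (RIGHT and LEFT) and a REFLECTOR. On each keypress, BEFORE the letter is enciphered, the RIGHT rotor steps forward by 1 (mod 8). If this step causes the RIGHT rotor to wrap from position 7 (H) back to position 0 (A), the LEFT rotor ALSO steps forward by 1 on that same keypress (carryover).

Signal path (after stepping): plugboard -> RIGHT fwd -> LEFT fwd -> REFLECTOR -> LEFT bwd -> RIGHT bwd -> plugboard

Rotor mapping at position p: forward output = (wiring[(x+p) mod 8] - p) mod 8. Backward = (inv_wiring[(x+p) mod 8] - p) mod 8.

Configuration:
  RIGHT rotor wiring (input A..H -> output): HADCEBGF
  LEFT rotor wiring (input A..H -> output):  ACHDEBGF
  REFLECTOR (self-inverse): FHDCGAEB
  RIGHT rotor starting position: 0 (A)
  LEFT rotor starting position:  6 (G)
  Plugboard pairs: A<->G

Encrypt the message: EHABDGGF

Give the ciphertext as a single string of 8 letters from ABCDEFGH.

Answer: FFHGHEEG

Derivation:
Char 1 ('E'): step: R->1, L=6; E->plug->E->R->A->L->A->refl->F->L'->F->R'->F->plug->F
Char 2 ('H'): step: R->2, L=6; H->plug->H->R->G->L->G->refl->E->L'->D->R'->F->plug->F
Char 3 ('A'): step: R->3, L=6; A->plug->G->R->F->L->F->refl->A->L'->A->R'->H->plug->H
Char 4 ('B'): step: R->4, L=6; B->plug->B->R->F->L->F->refl->A->L'->A->R'->A->plug->G
Char 5 ('D'): step: R->5, L=6; D->plug->D->R->C->L->C->refl->D->L'->H->R'->H->plug->H
Char 6 ('G'): step: R->6, L=6; G->plug->A->R->A->L->A->refl->F->L'->F->R'->E->plug->E
Char 7 ('G'): step: R->7, L=6; G->plug->A->R->G->L->G->refl->E->L'->D->R'->E->plug->E
Char 8 ('F'): step: R->0, L->7 (L advanced); F->plug->F->R->B->L->B->refl->H->L'->H->R'->A->plug->G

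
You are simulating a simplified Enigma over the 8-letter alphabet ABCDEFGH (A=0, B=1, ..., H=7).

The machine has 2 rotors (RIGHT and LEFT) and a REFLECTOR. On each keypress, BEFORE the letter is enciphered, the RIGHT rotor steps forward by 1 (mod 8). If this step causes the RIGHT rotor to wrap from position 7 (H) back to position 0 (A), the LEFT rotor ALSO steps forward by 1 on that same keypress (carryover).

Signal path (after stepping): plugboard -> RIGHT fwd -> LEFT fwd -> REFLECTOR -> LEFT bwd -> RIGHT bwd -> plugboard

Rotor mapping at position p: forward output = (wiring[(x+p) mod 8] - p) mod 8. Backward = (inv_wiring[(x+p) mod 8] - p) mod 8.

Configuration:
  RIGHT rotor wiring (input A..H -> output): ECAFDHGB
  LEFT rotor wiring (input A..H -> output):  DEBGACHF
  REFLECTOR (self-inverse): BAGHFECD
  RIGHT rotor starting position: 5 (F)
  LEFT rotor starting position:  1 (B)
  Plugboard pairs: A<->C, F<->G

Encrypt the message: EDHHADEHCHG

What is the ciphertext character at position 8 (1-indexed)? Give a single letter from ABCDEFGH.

Char 1 ('E'): step: R->6, L=1; E->plug->E->R->C->L->F->refl->E->L'->G->R'->C->plug->A
Char 2 ('D'): step: R->7, L=1; D->plug->D->R->B->L->A->refl->B->L'->E->R'->F->plug->G
Char 3 ('H'): step: R->0, L->2 (L advanced); H->plug->H->R->B->L->E->refl->F->L'->E->R'->A->plug->C
Char 4 ('H'): step: R->1, L=2; H->plug->H->R->D->L->A->refl->B->L'->G->R'->E->plug->E
Char 5 ('A'): step: R->2, L=2; A->plug->C->R->B->L->E->refl->F->L'->E->R'->E->plug->E
Char 6 ('D'): step: R->3, L=2; D->plug->D->R->D->L->A->refl->B->L'->G->R'->E->plug->E
Char 7 ('E'): step: R->4, L=2; E->plug->E->R->A->L->H->refl->D->L'->F->R'->D->plug->D
Char 8 ('H'): step: R->5, L=2; H->plug->H->R->G->L->B->refl->A->L'->D->R'->F->plug->G

G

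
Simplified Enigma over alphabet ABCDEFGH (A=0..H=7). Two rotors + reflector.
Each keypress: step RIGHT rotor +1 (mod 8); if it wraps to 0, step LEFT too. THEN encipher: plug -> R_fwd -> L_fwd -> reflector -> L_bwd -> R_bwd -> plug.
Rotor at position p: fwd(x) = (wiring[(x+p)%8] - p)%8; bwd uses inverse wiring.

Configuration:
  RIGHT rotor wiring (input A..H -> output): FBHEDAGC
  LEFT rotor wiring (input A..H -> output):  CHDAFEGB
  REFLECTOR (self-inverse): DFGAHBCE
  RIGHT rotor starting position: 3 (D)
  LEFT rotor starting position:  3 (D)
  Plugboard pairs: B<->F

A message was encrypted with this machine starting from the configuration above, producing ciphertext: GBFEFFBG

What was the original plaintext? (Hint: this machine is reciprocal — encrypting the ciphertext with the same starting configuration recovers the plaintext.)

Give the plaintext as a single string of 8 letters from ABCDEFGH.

Answer: ADEFAEGE

Derivation:
Char 1 ('G'): step: R->4, L=3; G->plug->G->R->D->L->D->refl->A->L'->H->R'->A->plug->A
Char 2 ('B'): step: R->5, L=3; B->plug->F->R->C->L->B->refl->F->L'->A->R'->D->plug->D
Char 3 ('F'): step: R->6, L=3; F->plug->B->R->E->L->G->refl->C->L'->B->R'->E->plug->E
Char 4 ('E'): step: R->7, L=3; E->plug->E->R->F->L->H->refl->E->L'->G->R'->B->plug->F
Char 5 ('F'): step: R->0, L->4 (L advanced); F->plug->B->R->B->L->A->refl->D->L'->F->R'->A->plug->A
Char 6 ('F'): step: R->1, L=4; F->plug->B->R->G->L->H->refl->E->L'->H->R'->E->plug->E
Char 7 ('B'): step: R->2, L=4; B->plug->F->R->A->L->B->refl->F->L'->D->R'->G->plug->G
Char 8 ('G'): step: R->3, L=4; G->plug->G->R->G->L->H->refl->E->L'->H->R'->E->plug->E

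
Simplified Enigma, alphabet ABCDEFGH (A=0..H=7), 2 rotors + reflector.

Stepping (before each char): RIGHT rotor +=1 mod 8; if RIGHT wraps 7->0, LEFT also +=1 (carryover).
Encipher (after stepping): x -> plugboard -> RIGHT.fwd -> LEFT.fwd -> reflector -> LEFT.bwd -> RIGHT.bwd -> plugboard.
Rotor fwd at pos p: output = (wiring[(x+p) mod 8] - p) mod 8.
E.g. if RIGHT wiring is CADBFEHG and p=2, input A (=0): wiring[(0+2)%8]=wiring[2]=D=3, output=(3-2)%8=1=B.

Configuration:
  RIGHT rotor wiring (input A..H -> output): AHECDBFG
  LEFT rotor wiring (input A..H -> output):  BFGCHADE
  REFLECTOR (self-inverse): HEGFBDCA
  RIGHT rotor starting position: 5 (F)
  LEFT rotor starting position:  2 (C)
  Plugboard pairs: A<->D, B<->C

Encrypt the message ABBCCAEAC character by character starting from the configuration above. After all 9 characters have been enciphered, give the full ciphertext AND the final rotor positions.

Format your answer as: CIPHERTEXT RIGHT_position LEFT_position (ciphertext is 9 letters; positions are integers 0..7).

Answer: EFFEEDBCH 6 3

Derivation:
Char 1 ('A'): step: R->6, L=2; A->plug->D->R->B->L->A->refl->H->L'->G->R'->E->plug->E
Char 2 ('B'): step: R->7, L=2; B->plug->C->R->A->L->E->refl->B->L'->E->R'->F->plug->F
Char 3 ('B'): step: R->0, L->3 (L advanced); B->plug->C->R->E->L->B->refl->E->L'->B->R'->F->plug->F
Char 4 ('C'): step: R->1, L=3; C->plug->B->R->D->L->A->refl->H->L'->A->R'->E->plug->E
Char 5 ('C'): step: R->2, L=3; C->plug->B->R->A->L->H->refl->A->L'->D->R'->E->plug->E
Char 6 ('A'): step: R->3, L=3; A->plug->D->R->C->L->F->refl->D->L'->H->R'->A->plug->D
Char 7 ('E'): step: R->4, L=3; E->plug->E->R->E->L->B->refl->E->L'->B->R'->C->plug->B
Char 8 ('A'): step: R->5, L=3; A->plug->D->R->D->L->A->refl->H->L'->A->R'->B->plug->C
Char 9 ('C'): step: R->6, L=3; C->plug->B->R->A->L->H->refl->A->L'->D->R'->H->plug->H
Final: ciphertext=EFFEEDBCH, RIGHT=6, LEFT=3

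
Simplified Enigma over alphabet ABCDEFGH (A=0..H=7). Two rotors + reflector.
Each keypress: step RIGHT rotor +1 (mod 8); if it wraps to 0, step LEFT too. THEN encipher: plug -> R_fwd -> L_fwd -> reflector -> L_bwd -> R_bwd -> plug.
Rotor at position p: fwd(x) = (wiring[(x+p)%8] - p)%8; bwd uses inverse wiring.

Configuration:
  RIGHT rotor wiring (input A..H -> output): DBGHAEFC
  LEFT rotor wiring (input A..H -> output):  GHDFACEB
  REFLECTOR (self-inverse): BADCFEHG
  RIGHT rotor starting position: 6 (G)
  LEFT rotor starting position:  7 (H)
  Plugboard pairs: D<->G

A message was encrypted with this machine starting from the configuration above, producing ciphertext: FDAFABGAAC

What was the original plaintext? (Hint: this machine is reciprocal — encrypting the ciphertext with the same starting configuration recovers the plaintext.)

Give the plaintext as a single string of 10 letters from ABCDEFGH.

Char 1 ('F'): step: R->7, L=7; F->plug->F->R->B->L->H->refl->G->L'->E->R'->B->plug->B
Char 2 ('D'): step: R->0, L->0 (L advanced); D->plug->G->R->F->L->C->refl->D->L'->C->R'->H->plug->H
Char 3 ('A'): step: R->1, L=0; A->plug->A->R->A->L->G->refl->H->L'->B->R'->G->plug->D
Char 4 ('F'): step: R->2, L=0; F->plug->F->R->A->L->G->refl->H->L'->B->R'->G->plug->D
Char 5 ('A'): step: R->3, L=0; A->plug->A->R->E->L->A->refl->B->L'->H->R'->E->plug->E
Char 6 ('B'): step: R->4, L=0; B->plug->B->R->A->L->G->refl->H->L'->B->R'->C->plug->C
Char 7 ('G'): step: R->5, L=0; G->plug->D->R->G->L->E->refl->F->L'->D->R'->H->plug->H
Char 8 ('A'): step: R->6, L=0; A->plug->A->R->H->L->B->refl->A->L'->E->R'->B->plug->B
Char 9 ('A'): step: R->7, L=0; A->plug->A->R->D->L->F->refl->E->L'->G->R'->H->plug->H
Char 10 ('C'): step: R->0, L->1 (L advanced); C->plug->C->R->G->L->A->refl->B->L'->E->R'->F->plug->F

Answer: BHDDECHBHF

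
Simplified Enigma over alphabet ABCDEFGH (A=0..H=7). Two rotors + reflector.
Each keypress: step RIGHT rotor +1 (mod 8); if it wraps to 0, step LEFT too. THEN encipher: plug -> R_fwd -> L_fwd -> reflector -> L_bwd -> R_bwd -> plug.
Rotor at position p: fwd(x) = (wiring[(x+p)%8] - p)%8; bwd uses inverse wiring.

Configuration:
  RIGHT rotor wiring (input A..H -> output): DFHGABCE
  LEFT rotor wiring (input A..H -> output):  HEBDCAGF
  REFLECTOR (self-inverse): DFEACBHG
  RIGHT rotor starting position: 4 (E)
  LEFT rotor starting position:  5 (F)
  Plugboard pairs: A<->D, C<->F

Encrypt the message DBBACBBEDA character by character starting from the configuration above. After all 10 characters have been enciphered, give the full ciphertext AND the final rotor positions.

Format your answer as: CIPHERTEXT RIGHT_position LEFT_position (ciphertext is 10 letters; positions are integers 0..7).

Char 1 ('D'): step: R->5, L=5; D->plug->A->R->E->L->H->refl->G->L'->G->R'->D->plug->A
Char 2 ('B'): step: R->6, L=5; B->plug->B->R->G->L->G->refl->H->L'->E->R'->A->plug->D
Char 3 ('B'): step: R->7, L=5; B->plug->B->R->E->L->H->refl->G->L'->G->R'->C->plug->F
Char 4 ('A'): step: R->0, L->6 (L advanced); A->plug->D->R->G->L->E->refl->C->L'->H->R'->C->plug->F
Char 5 ('C'): step: R->1, L=6; C->plug->F->R->B->L->H->refl->G->L'->D->R'->G->plug->G
Char 6 ('B'): step: R->2, L=6; B->plug->B->R->E->L->D->refl->A->L'->A->R'->E->plug->E
Char 7 ('B'): step: R->3, L=6; B->plug->B->R->F->L->F->refl->B->L'->C->R'->G->plug->G
Char 8 ('E'): step: R->4, L=6; E->plug->E->R->H->L->C->refl->E->L'->G->R'->C->plug->F
Char 9 ('D'): step: R->5, L=6; D->plug->A->R->E->L->D->refl->A->L'->A->R'->E->plug->E
Char 10 ('A'): step: R->6, L=6; A->plug->D->R->H->L->C->refl->E->L'->G->R'->B->plug->B
Final: ciphertext=ADFFGEGFEB, RIGHT=6, LEFT=6

Answer: ADFFGEGFEB 6 6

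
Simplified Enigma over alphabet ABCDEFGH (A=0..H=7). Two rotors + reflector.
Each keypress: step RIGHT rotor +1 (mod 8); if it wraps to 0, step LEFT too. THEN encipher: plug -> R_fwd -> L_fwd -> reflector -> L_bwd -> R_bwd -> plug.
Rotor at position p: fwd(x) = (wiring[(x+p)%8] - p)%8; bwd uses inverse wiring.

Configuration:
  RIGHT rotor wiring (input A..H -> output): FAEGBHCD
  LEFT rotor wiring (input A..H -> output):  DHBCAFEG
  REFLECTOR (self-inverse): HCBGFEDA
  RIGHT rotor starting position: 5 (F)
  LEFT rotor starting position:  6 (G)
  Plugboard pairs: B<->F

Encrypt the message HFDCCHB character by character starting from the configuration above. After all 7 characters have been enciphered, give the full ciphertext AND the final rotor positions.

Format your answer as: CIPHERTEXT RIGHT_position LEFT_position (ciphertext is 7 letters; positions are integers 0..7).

Answer: CHCFBDC 4 7

Derivation:
Char 1 ('H'): step: R->6, L=6; H->plug->H->R->B->L->A->refl->H->L'->H->R'->C->plug->C
Char 2 ('F'): step: R->7, L=6; F->plug->B->R->G->L->C->refl->B->L'->D->R'->H->plug->H
Char 3 ('D'): step: R->0, L->7 (L advanced); D->plug->D->R->G->L->G->refl->D->L'->E->R'->C->plug->C
Char 4 ('C'): step: R->1, L=7; C->plug->C->R->F->L->B->refl->C->L'->D->R'->B->plug->F
Char 5 ('C'): step: R->2, L=7; C->plug->C->R->H->L->F->refl->E->L'->B->R'->F->plug->B
Char 6 ('H'): step: R->3, L=7; H->plug->H->R->B->L->E->refl->F->L'->H->R'->D->plug->D
Char 7 ('B'): step: R->4, L=7; B->plug->F->R->E->L->D->refl->G->L'->G->R'->C->plug->C
Final: ciphertext=CHCFBDC, RIGHT=4, LEFT=7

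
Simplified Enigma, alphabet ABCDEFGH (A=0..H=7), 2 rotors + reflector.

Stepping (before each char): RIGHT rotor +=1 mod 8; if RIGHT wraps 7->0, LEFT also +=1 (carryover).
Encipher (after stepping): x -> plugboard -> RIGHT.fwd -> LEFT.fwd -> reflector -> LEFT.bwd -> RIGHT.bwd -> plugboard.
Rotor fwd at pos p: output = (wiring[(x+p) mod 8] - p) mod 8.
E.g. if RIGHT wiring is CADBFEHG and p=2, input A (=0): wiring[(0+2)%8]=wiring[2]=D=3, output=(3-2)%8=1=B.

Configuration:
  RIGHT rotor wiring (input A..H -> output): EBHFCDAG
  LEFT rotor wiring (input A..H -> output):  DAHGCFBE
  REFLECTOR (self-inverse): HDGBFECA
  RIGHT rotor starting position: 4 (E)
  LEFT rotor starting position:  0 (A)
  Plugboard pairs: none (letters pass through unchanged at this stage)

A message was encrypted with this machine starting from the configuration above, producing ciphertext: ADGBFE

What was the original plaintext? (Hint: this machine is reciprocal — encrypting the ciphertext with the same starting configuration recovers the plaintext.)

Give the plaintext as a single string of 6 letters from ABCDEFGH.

Answer: GGFCDB

Derivation:
Char 1 ('A'): step: R->5, L=0; A->plug->A->R->G->L->B->refl->D->L'->A->R'->G->plug->G
Char 2 ('D'): step: R->6, L=0; D->plug->D->R->D->L->G->refl->C->L'->E->R'->G->plug->G
Char 3 ('G'): step: R->7, L=0; G->plug->G->R->E->L->C->refl->G->L'->D->R'->F->plug->F
Char 4 ('B'): step: R->0, L->1 (L advanced); B->plug->B->R->B->L->G->refl->C->L'->H->R'->C->plug->C
Char 5 ('F'): step: R->1, L=1; F->plug->F->R->H->L->C->refl->G->L'->B->R'->D->plug->D
Char 6 ('E'): step: R->2, L=1; E->plug->E->R->G->L->D->refl->B->L'->D->R'->B->plug->B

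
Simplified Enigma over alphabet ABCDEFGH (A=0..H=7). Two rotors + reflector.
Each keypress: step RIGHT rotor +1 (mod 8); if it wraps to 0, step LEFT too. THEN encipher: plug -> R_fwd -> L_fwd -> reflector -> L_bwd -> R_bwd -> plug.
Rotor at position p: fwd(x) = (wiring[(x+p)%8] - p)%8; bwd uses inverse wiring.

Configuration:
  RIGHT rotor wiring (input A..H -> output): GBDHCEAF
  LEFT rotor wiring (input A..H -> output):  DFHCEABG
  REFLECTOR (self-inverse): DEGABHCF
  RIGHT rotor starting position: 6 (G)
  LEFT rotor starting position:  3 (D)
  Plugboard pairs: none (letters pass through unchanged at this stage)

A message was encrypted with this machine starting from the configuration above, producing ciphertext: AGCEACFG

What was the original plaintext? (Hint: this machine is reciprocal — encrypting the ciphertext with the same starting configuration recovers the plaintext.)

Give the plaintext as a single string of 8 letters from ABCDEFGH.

Answer: FAACEECA

Derivation:
Char 1 ('A'): step: R->7, L=3; A->plug->A->R->G->L->C->refl->G->L'->D->R'->F->plug->F
Char 2 ('G'): step: R->0, L->4 (L advanced); G->plug->G->R->A->L->A->refl->D->L'->G->R'->A->plug->A
Char 3 ('C'): step: R->1, L=4; C->plug->C->R->G->L->D->refl->A->L'->A->R'->A->plug->A
Char 4 ('E'): step: R->2, L=4; E->plug->E->R->G->L->D->refl->A->L'->A->R'->C->plug->C
Char 5 ('A'): step: R->3, L=4; A->plug->A->R->E->L->H->refl->F->L'->C->R'->E->plug->E
Char 6 ('C'): step: R->4, L=4; C->plug->C->R->E->L->H->refl->F->L'->C->R'->E->plug->E
Char 7 ('F'): step: R->5, L=4; F->plug->F->R->G->L->D->refl->A->L'->A->R'->C->plug->C
Char 8 ('G'): step: R->6, L=4; G->plug->G->R->E->L->H->refl->F->L'->C->R'->A->plug->A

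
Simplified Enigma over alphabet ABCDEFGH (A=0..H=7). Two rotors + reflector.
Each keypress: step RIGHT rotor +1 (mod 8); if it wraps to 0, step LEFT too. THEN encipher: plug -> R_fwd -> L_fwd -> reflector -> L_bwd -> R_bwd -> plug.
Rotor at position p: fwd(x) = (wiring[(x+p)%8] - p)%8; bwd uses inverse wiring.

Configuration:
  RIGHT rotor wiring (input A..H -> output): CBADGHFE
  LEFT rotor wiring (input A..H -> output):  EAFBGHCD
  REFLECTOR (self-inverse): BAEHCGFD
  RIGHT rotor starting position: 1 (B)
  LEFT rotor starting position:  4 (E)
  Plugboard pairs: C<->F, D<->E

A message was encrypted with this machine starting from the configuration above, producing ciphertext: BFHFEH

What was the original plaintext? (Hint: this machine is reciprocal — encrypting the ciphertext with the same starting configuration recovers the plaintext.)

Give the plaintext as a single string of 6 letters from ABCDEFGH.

Answer: DGAAHD

Derivation:
Char 1 ('B'): step: R->2, L=4; B->plug->B->R->B->L->D->refl->H->L'->D->R'->E->plug->D
Char 2 ('F'): step: R->3, L=4; F->plug->C->R->E->L->A->refl->B->L'->G->R'->G->plug->G
Char 3 ('H'): step: R->4, L=4; H->plug->H->R->H->L->F->refl->G->L'->C->R'->A->plug->A
Char 4 ('F'): step: R->5, L=4; F->plug->C->R->H->L->F->refl->G->L'->C->R'->A->plug->A
Char 5 ('E'): step: R->6, L=4; E->plug->D->R->D->L->H->refl->D->L'->B->R'->H->plug->H
Char 6 ('H'): step: R->7, L=4; H->plug->H->R->G->L->B->refl->A->L'->E->R'->E->plug->D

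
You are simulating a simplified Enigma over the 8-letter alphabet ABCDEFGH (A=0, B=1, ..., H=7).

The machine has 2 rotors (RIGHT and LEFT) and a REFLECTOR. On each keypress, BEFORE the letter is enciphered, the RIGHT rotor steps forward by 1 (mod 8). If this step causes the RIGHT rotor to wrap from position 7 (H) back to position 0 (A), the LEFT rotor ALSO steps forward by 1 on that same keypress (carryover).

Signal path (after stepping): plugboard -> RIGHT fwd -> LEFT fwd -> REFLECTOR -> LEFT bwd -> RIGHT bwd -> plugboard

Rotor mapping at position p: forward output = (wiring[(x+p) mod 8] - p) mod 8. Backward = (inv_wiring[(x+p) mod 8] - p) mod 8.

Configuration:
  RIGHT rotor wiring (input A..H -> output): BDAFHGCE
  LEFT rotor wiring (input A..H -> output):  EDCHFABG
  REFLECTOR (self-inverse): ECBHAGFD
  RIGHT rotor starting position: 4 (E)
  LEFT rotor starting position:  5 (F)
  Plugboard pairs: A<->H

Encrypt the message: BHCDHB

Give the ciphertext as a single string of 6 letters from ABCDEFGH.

Char 1 ('B'): step: R->5, L=5; B->plug->B->R->F->L->F->refl->G->L'->E->R'->D->plug->D
Char 2 ('H'): step: R->6, L=5; H->plug->A->R->E->L->G->refl->F->L'->F->R'->D->plug->D
Char 3 ('C'): step: R->7, L=5; C->plug->C->R->E->L->G->refl->F->L'->F->R'->A->plug->H
Char 4 ('D'): step: R->0, L->6 (L advanced); D->plug->D->R->F->L->B->refl->C->L'->H->R'->E->plug->E
Char 5 ('H'): step: R->1, L=6; H->plug->A->R->C->L->G->refl->F->L'->D->R'->G->plug->G
Char 6 ('B'): step: R->2, L=6; B->plug->B->R->D->L->F->refl->G->L'->C->R'->F->plug->F

Answer: DDHEGF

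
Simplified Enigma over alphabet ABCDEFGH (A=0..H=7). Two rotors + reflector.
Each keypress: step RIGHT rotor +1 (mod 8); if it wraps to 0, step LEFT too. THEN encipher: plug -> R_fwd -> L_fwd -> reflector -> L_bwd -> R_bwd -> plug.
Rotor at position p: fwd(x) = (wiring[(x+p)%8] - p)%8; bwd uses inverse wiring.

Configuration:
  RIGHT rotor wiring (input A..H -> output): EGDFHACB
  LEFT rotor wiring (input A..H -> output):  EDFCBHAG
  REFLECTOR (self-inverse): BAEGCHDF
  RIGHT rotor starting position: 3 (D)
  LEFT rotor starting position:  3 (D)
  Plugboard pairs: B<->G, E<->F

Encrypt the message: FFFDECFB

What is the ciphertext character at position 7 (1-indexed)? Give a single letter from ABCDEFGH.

Char 1 ('F'): step: R->4, L=3; F->plug->E->R->A->L->H->refl->F->L'->D->R'->A->plug->A
Char 2 ('F'): step: R->5, L=3; F->plug->E->R->B->L->G->refl->D->L'->E->R'->C->plug->C
Char 3 ('F'): step: R->6, L=3; F->plug->E->R->F->L->B->refl->A->L'->G->R'->C->plug->C
Char 4 ('D'): step: R->7, L=3; D->plug->D->R->E->L->D->refl->G->L'->B->R'->G->plug->B
Char 5 ('E'): step: R->0, L->4 (L advanced); E->plug->F->R->A->L->F->refl->H->L'->F->R'->D->plug->D
Char 6 ('C'): step: R->1, L=4; C->plug->C->R->E->L->A->refl->B->L'->G->R'->D->plug->D
Char 7 ('F'): step: R->2, L=4; F->plug->E->R->A->L->F->refl->H->L'->F->R'->C->plug->C

C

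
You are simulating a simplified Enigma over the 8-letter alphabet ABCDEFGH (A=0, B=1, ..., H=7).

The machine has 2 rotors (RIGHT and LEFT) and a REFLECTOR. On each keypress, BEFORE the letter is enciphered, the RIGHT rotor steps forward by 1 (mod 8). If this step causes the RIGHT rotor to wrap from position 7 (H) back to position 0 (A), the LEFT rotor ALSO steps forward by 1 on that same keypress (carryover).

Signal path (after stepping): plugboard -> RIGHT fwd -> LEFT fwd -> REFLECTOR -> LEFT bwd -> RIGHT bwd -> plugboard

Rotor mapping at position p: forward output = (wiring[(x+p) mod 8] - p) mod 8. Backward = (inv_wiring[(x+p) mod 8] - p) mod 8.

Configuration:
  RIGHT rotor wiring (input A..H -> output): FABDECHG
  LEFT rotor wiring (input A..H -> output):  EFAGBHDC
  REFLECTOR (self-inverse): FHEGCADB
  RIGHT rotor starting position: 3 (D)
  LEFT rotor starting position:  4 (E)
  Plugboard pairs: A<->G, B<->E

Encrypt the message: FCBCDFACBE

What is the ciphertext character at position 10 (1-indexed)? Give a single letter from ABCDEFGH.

Char 1 ('F'): step: R->4, L=4; F->plug->F->R->E->L->A->refl->F->L'->A->R'->A->plug->G
Char 2 ('C'): step: R->5, L=4; C->plug->C->R->B->L->D->refl->G->L'->D->R'->E->plug->B
Char 3 ('B'): step: R->6, L=4; B->plug->E->R->D->L->G->refl->D->L'->B->R'->A->plug->G
Char 4 ('C'): step: R->7, L=4; C->plug->C->R->B->L->D->refl->G->L'->D->R'->G->plug->A
Char 5 ('D'): step: R->0, L->5 (L advanced); D->plug->D->R->D->L->H->refl->B->L'->G->R'->H->plug->H
Char 6 ('F'): step: R->1, L=5; F->plug->F->R->G->L->B->refl->H->L'->D->R'->D->plug->D
Char 7 ('A'): step: R->2, L=5; A->plug->G->R->D->L->H->refl->B->L'->G->R'->H->plug->H
Char 8 ('C'): step: R->3, L=5; C->plug->C->R->H->L->E->refl->C->L'->A->R'->A->plug->G
Char 9 ('B'): step: R->4, L=5; B->plug->E->R->B->L->G->refl->D->L'->F->R'->G->plug->A
Char 10 ('E'): step: R->5, L=5; E->plug->B->R->C->L->F->refl->A->L'->E->R'->F->plug->F

F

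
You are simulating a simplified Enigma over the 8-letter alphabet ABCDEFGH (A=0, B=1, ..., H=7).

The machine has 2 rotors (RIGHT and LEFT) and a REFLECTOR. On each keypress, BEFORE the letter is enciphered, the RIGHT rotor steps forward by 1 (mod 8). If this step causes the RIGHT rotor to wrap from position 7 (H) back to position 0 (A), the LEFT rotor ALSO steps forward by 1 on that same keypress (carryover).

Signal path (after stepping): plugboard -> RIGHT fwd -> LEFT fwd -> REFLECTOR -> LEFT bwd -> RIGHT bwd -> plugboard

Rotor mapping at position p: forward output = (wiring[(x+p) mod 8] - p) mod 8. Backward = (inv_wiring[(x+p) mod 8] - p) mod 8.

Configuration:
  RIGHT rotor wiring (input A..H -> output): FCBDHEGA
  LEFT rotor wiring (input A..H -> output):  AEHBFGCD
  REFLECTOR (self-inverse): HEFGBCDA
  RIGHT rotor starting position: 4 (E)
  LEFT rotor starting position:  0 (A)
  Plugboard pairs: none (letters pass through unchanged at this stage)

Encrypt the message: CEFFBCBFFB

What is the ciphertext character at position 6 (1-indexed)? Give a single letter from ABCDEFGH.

Char 1 ('C'): step: R->5, L=0; C->plug->C->R->D->L->B->refl->E->L'->B->R'->B->plug->B
Char 2 ('E'): step: R->6, L=0; E->plug->E->R->D->L->B->refl->E->L'->B->R'->G->plug->G
Char 3 ('F'): step: R->7, L=0; F->plug->F->R->A->L->A->refl->H->L'->C->R'->D->plug->D
Char 4 ('F'): step: R->0, L->1 (L advanced); F->plug->F->R->E->L->F->refl->C->L'->G->R'->G->plug->G
Char 5 ('B'): step: R->1, L=1; B->plug->B->R->A->L->D->refl->G->L'->B->R'->A->plug->A
Char 6 ('C'): step: R->2, L=1; C->plug->C->R->F->L->B->refl->E->L'->D->R'->G->plug->G

G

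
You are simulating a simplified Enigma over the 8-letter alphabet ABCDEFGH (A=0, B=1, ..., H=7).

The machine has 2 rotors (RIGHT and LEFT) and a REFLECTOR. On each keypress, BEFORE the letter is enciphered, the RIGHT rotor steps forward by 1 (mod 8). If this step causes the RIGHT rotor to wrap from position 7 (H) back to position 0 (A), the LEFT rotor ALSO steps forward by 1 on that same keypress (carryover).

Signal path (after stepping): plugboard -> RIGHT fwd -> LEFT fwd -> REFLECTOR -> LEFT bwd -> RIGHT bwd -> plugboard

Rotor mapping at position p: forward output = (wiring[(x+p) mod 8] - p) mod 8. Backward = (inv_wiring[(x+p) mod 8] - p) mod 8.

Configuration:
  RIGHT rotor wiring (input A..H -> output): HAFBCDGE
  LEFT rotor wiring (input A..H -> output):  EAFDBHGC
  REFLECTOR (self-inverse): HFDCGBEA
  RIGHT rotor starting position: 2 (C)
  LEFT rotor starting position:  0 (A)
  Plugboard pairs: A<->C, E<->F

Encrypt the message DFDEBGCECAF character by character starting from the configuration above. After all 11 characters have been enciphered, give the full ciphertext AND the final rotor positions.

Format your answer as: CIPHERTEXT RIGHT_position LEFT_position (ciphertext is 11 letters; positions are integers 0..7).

Answer: BBGFDAFBGBE 5 1

Derivation:
Char 1 ('D'): step: R->3, L=0; D->plug->D->R->D->L->D->refl->C->L'->H->R'->B->plug->B
Char 2 ('F'): step: R->4, L=0; F->plug->E->R->D->L->D->refl->C->L'->H->R'->B->plug->B
Char 3 ('D'): step: R->5, L=0; D->plug->D->R->C->L->F->refl->B->L'->E->R'->G->plug->G
Char 4 ('E'): step: R->6, L=0; E->plug->F->R->D->L->D->refl->C->L'->H->R'->E->plug->F
Char 5 ('B'): step: R->7, L=0; B->plug->B->R->A->L->E->refl->G->L'->G->R'->D->plug->D
Char 6 ('G'): step: R->0, L->1 (L advanced); G->plug->G->R->G->L->B->refl->F->L'->F->R'->C->plug->A
Char 7 ('C'): step: R->1, L=1; C->plug->A->R->H->L->D->refl->C->L'->C->R'->E->plug->F
Char 8 ('E'): step: R->2, L=1; E->plug->F->R->C->L->C->refl->D->L'->H->R'->B->plug->B
Char 9 ('C'): step: R->3, L=1; C->plug->A->R->G->L->B->refl->F->L'->F->R'->G->plug->G
Char 10 ('A'): step: R->4, L=1; A->plug->C->R->C->L->C->refl->D->L'->H->R'->B->plug->B
Char 11 ('F'): step: R->5, L=1; F->plug->E->R->D->L->A->refl->H->L'->A->R'->F->plug->E
Final: ciphertext=BBGFDAFBGBE, RIGHT=5, LEFT=1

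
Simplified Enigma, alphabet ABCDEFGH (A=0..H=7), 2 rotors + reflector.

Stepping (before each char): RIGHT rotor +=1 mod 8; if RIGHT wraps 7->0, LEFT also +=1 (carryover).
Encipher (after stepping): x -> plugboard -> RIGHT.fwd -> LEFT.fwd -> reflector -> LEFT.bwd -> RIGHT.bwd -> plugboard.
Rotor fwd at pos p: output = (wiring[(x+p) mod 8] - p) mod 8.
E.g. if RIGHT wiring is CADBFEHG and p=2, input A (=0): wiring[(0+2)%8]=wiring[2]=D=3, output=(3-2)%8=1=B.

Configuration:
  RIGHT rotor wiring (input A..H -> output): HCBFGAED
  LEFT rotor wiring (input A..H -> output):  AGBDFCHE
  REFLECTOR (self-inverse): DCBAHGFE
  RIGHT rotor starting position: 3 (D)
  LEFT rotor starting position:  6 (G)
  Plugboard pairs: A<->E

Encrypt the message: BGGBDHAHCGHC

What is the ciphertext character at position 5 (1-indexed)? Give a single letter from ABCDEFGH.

Char 1 ('B'): step: R->4, L=6; B->plug->B->R->E->L->D->refl->A->L'->D->R'->E->plug->A
Char 2 ('G'): step: R->5, L=6; G->plug->G->R->A->L->B->refl->C->L'->C->R'->D->plug->D
Char 3 ('G'): step: R->6, L=6; G->plug->G->R->A->L->B->refl->C->L'->C->R'->H->plug->H
Char 4 ('B'): step: R->7, L=6; B->plug->B->R->A->L->B->refl->C->L'->C->R'->D->plug->D
Char 5 ('D'): step: R->0, L->7 (L advanced); D->plug->D->R->F->L->G->refl->F->L'->A->R'->F->plug->F

F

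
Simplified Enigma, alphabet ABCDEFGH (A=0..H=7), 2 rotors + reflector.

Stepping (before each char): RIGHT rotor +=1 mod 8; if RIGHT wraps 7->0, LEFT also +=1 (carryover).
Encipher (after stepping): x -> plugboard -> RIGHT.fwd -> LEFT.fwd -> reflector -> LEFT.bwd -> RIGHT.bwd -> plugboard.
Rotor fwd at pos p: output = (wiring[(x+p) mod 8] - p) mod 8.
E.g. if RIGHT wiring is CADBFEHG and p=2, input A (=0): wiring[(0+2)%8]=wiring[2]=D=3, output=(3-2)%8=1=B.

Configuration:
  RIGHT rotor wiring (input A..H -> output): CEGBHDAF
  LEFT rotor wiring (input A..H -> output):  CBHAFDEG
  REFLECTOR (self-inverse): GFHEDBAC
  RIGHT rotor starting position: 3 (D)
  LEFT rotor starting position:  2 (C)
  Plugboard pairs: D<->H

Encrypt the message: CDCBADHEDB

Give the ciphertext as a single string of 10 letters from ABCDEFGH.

Answer: BHBFCBCAHC

Derivation:
Char 1 ('C'): step: R->4, L=2; C->plug->C->R->E->L->C->refl->H->L'->H->R'->B->plug->B
Char 2 ('D'): step: R->5, L=2; D->plug->H->R->C->L->D->refl->E->L'->F->R'->D->plug->H
Char 3 ('C'): step: R->6, L=2; C->plug->C->R->E->L->C->refl->H->L'->H->R'->B->plug->B
Char 4 ('B'): step: R->7, L=2; B->plug->B->R->D->L->B->refl->F->L'->A->R'->F->plug->F
Char 5 ('A'): step: R->0, L->3 (L advanced); A->plug->A->R->C->L->A->refl->G->L'->G->R'->C->plug->C
Char 6 ('D'): step: R->1, L=3; D->plug->H->R->B->L->C->refl->H->L'->F->R'->B->plug->B
Char 7 ('H'): step: R->2, L=3; H->plug->D->R->B->L->C->refl->H->L'->F->R'->C->plug->C
Char 8 ('E'): step: R->3, L=3; E->plug->E->R->C->L->A->refl->G->L'->G->R'->A->plug->A
Char 9 ('D'): step: R->4, L=3; D->plug->H->R->F->L->H->refl->C->L'->B->R'->D->plug->H
Char 10 ('B'): step: R->5, L=3; B->plug->B->R->D->L->B->refl->F->L'->A->R'->C->plug->C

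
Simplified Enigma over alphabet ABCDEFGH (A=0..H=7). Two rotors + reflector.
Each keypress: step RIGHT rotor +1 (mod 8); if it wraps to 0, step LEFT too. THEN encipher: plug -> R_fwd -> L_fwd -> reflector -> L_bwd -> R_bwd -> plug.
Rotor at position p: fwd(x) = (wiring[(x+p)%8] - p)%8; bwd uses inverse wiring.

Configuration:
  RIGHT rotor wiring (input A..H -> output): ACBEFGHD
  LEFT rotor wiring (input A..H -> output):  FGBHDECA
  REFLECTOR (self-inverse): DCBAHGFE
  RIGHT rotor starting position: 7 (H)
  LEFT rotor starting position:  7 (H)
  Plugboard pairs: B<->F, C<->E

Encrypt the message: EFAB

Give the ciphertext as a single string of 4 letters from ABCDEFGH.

Char 1 ('E'): step: R->0, L->0 (L advanced); E->plug->C->R->B->L->G->refl->F->L'->A->R'->A->plug->A
Char 2 ('F'): step: R->1, L=0; F->plug->B->R->A->L->F->refl->G->L'->B->R'->A->plug->A
Char 3 ('A'): step: R->2, L=0; A->plug->A->R->H->L->A->refl->D->L'->E->R'->D->plug->D
Char 4 ('B'): step: R->3, L=0; B->plug->F->R->F->L->E->refl->H->L'->D->R'->C->plug->E

Answer: AADE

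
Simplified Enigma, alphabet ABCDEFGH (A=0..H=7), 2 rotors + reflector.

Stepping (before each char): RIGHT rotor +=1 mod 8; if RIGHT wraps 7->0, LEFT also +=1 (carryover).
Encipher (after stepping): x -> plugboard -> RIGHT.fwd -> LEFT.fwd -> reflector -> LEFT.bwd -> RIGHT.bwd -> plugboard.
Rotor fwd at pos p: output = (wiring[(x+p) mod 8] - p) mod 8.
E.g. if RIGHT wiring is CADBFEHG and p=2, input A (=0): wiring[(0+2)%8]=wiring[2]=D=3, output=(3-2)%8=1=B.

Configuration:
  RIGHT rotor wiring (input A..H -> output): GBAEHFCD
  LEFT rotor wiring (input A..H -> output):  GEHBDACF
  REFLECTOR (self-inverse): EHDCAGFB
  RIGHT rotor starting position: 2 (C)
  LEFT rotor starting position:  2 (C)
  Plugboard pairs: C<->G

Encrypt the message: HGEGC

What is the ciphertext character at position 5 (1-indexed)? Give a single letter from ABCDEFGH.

Char 1 ('H'): step: R->3, L=2; H->plug->H->R->F->L->D->refl->C->L'->H->R'->D->plug->D
Char 2 ('G'): step: R->4, L=2; G->plug->C->R->G->L->E->refl->A->L'->E->R'->G->plug->C
Char 3 ('E'): step: R->5, L=2; E->plug->E->R->E->L->A->refl->E->L'->G->R'->C->plug->G
Char 4 ('G'): step: R->6, L=2; G->plug->C->R->A->L->F->refl->G->L'->D->R'->D->plug->D
Char 5 ('C'): step: R->7, L=2; C->plug->G->R->G->L->E->refl->A->L'->E->R'->A->plug->A

A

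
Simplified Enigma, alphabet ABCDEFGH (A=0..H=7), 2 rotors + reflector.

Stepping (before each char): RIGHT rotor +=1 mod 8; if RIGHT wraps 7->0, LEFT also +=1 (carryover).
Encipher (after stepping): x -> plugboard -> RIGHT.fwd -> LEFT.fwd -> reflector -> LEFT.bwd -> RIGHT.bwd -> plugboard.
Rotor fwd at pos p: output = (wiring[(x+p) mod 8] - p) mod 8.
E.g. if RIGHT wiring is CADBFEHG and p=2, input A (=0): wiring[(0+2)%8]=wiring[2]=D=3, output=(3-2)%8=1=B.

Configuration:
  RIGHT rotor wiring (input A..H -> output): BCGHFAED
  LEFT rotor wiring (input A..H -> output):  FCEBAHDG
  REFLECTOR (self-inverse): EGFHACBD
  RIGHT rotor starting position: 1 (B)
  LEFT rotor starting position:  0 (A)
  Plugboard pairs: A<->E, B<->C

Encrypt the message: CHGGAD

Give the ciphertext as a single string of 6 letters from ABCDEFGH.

Answer: DGCDFB

Derivation:
Char 1 ('C'): step: R->2, L=0; C->plug->B->R->F->L->H->refl->D->L'->G->R'->D->plug->D
Char 2 ('H'): step: R->3, L=0; H->plug->H->R->D->L->B->refl->G->L'->H->R'->G->plug->G
Char 3 ('G'): step: R->4, L=0; G->plug->G->R->C->L->E->refl->A->L'->E->R'->B->plug->C
Char 4 ('G'): step: R->5, L=0; G->plug->G->R->C->L->E->refl->A->L'->E->R'->D->plug->D
Char 5 ('A'): step: R->6, L=0; A->plug->E->R->A->L->F->refl->C->L'->B->R'->F->plug->F
Char 6 ('D'): step: R->7, L=0; D->plug->D->R->H->L->G->refl->B->L'->D->R'->C->plug->B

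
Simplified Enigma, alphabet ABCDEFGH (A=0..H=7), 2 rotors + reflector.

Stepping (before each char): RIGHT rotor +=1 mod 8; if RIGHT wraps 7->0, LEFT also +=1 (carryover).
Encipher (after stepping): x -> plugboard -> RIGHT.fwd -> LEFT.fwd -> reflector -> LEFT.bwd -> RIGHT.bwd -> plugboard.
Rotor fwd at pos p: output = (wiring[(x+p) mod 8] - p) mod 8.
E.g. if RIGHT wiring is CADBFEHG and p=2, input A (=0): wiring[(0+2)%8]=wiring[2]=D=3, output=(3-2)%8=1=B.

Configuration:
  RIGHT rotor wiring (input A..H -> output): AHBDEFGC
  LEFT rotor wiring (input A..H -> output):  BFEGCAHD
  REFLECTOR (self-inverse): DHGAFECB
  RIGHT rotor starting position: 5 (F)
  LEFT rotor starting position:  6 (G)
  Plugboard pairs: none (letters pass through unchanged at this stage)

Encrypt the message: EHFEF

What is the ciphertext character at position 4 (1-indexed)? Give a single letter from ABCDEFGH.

Char 1 ('E'): step: R->6, L=6; E->plug->E->R->D->L->H->refl->B->L'->A->R'->A->plug->A
Char 2 ('H'): step: R->7, L=6; H->plug->H->R->H->L->C->refl->G->L'->E->R'->E->plug->E
Char 3 ('F'): step: R->0, L->7 (L advanced); F->plug->F->R->F->L->D->refl->A->L'->H->R'->B->plug->B
Char 4 ('E'): step: R->1, L=7; E->plug->E->R->E->L->H->refl->B->L'->G->R'->A->plug->A

A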